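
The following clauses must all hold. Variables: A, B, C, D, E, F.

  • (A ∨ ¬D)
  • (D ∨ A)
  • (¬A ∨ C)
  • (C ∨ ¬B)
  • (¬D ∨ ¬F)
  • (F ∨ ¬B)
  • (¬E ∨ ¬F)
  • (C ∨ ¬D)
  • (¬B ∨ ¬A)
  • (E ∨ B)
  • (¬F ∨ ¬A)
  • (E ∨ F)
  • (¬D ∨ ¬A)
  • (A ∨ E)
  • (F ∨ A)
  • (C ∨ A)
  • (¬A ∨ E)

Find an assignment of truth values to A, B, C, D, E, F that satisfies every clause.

C occurs only positively in the remaining clauses — set C = True.
Try A = True.
  then B is forced to False.
  then E is forced to True.
  then F is forced to False.
  then D is forced to False.

A = T, B = F, C = T, D = F, E = T, F = F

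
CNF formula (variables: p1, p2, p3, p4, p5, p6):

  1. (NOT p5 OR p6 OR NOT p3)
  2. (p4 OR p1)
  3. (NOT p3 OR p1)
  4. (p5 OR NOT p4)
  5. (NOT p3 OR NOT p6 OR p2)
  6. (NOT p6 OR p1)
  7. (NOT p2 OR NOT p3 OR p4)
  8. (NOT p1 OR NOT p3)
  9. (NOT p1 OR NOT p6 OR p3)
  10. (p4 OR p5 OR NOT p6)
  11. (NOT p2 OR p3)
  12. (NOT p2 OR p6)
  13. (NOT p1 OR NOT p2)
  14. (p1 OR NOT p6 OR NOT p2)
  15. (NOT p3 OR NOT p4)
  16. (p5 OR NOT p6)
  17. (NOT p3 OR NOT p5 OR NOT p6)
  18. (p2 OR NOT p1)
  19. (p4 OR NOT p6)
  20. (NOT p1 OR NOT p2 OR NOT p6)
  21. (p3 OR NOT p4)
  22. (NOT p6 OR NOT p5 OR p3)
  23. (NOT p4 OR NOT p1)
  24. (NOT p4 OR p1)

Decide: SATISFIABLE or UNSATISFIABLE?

p6 = True:
  propagation gives p1=True, p3=False; an empty clause results — contradiction.
p6 = False:
  propagation gives p2=False, p1=False, p4=True; an empty clause results — contradiction.
Every branch closes, so no satisfying assignment exists.

UNSATISFIABLE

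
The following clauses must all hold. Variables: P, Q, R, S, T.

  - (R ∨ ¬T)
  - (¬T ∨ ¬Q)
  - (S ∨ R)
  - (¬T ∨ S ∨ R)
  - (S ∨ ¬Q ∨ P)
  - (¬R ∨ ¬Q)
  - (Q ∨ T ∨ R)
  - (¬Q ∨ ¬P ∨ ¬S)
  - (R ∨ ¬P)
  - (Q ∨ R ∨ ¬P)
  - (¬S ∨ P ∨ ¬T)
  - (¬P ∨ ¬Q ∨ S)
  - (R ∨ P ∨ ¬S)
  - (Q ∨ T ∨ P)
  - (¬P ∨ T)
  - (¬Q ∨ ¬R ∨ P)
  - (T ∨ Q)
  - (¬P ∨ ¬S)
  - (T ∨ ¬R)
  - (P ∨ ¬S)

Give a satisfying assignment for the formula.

Branch on P: take P = False.
  then S is forced to False.
  then R is forced to True.
  then Q is forced to False.
  then T is forced to True.
Every clause has at least one true literal under this assignment.

P=False, Q=False, R=True, S=False, T=True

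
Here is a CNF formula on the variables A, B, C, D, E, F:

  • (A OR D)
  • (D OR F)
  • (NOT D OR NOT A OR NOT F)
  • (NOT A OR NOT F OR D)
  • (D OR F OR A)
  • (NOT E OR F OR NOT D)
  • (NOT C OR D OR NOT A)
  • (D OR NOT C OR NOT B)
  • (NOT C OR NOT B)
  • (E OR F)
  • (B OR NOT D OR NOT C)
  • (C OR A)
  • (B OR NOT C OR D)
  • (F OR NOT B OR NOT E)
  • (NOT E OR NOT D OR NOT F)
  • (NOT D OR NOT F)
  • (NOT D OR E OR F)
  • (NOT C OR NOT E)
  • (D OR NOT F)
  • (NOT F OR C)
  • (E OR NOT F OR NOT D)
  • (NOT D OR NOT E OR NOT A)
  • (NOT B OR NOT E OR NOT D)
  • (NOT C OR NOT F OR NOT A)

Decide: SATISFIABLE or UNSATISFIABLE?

D = True:
  propagation gives F=False, E=False; an empty clause results — contradiction.
D = False:
  propagation gives A=True, F=True; an empty clause results — contradiction.
Every branch closes, so no satisfying assignment exists.

UNSATISFIABLE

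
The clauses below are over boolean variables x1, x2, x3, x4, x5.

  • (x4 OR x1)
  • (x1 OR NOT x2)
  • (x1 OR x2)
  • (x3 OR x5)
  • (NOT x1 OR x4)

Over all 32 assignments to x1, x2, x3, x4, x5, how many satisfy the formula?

6

The models are:
  x1=T x2=F x3=F x4=T x5=T
  x1=T x2=F x3=T x4=T x5=F
  x1=T x2=F x3=T x4=T x5=T
  x1=T x2=T x3=F x4=T x5=T
  x1=T x2=T x3=T x4=T x5=F
  x1=T x2=T x3=T x4=T x5=T
That's 6 in total.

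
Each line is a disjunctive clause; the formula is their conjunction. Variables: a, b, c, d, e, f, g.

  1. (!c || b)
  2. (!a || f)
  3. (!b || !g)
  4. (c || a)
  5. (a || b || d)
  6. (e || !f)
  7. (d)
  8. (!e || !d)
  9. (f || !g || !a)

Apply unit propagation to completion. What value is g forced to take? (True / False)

Unit clause (d) sets d = True.
From (!d || !e) and d = True: e = False.
From (e || !f) and e = False: f = False.
From (f || !a) and f = False: a = False.
From (c || a) and a = False: c = True.
In (!c || b), !c is now false; b must hold, so b = True.
(!g || !b) with b = True leaves only !g, so g = False.

False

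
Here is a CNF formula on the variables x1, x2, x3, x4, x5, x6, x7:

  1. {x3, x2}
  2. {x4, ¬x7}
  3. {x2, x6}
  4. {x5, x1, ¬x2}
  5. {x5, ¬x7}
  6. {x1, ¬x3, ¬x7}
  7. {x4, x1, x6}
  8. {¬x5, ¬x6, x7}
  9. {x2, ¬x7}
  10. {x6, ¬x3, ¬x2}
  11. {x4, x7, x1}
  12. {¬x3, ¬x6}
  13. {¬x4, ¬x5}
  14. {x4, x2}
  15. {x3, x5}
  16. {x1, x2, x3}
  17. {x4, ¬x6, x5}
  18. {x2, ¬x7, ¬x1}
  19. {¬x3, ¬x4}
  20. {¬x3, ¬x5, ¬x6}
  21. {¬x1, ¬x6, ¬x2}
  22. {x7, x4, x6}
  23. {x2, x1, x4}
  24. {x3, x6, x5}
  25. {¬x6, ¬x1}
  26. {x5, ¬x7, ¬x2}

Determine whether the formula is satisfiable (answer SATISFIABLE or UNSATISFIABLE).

x2 = True:
  x6 = True:
    propagation gives x3=False, x5=True, x7=True, x4=True; an empty clause results — contradiction.
  x6 = False:
    propagation gives x3=False, x5=True, x4=False, x7=False; an empty clause results — contradiction.
x2 = False:
  propagation gives x3=True, x6=True; an empty clause results — contradiction.
Every branch closes, so no satisfying assignment exists.

UNSATISFIABLE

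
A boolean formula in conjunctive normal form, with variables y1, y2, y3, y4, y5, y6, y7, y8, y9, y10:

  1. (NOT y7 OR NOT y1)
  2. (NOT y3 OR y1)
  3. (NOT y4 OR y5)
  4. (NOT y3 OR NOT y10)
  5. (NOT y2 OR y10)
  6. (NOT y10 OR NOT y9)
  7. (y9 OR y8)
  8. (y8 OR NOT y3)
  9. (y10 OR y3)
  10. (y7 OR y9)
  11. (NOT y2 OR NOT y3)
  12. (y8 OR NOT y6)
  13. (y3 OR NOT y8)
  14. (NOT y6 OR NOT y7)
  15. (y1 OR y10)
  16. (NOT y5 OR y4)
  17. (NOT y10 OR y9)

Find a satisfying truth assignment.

y1 = 1, y2 = 0, y3 = 1, y4 = 1, y5 = 1, y6 = 1, y7 = 0, y8 = 1, y9 = 1, y10 = 0

Pure literal: y2 appears only negated; assign y2 = False.
Try y1 = True.
  then y7 is forced to False.
  then y9 is forced to True.
  then y10 is forced to False.
  then y3 is forced to True.
  then y8 is forced to True.
Branch on y4: take y4 = True.
  then y5 is forced to True.
y6 is now unconstrained; take y6 = True.
Every clause has at least one true literal under this assignment.
Check each clause:
  1. (NOT y7 OR NOT y1) — NOT y7 is true.
  2. (y1 OR NOT y3) — y1 is true.
  3. (y5 OR NOT y4) — y5 is true.
  4. (NOT y3 OR NOT y10) — NOT y10 is true.
  5. (y10 OR NOT y2) — NOT y2 is true.
  6. (NOT y9 OR NOT y10) — NOT y10 is true.
  7. (y8 OR y9) — y8 is true.
  8. (y8 OR NOT y3) — y8 is true.
  9. (y10 OR y3) — y3 is true.
  10. (y9 OR y7) — y9 is true.
  11. (NOT y3 OR NOT y2) — NOT y2 is true.
  12. (y8 OR NOT y6) — y8 is true.
  13. (NOT y8 OR y3) — y3 is true.
  14. (NOT y7 OR NOT y6) — NOT y7 is true.
  15. (y10 OR y1) — y1 is true.
  16. (NOT y5 OR y4) — y4 is true.
  17. (y9 OR NOT y10) — y9 is true.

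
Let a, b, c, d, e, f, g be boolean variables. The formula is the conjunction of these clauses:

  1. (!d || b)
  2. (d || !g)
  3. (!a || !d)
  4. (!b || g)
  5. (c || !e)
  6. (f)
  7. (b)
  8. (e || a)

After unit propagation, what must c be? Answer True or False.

True

Unit clause (f) sets f = True.
Unit clause (b) sets b = True.
(!b || g): since b = True, the clause reduces to (g). g = True.
(d || !g): since g = True, the clause reduces to (d). d = True.
(!d || !a): since d = True, the clause reduces to (!a). a = False.
(a || e) with a = False leaves only e, so e = True.
(!e || c) with e = True leaves only c, so c = True.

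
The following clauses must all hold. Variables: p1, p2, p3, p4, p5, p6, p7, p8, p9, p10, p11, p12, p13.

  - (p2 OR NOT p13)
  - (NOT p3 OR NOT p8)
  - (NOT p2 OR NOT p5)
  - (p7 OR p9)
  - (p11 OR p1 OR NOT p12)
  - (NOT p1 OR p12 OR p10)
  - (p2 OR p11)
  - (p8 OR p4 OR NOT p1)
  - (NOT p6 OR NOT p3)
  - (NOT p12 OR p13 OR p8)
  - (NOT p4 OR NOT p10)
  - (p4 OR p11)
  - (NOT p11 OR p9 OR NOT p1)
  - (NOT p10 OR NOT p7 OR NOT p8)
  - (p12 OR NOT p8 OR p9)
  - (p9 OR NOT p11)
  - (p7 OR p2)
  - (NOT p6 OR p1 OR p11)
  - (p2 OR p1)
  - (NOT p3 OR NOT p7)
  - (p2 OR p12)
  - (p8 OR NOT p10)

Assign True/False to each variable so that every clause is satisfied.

Pure literal: p3 appears only negated; assign p3 = False.
Pure literal: p5 appears only negated; assign p5 = False.
Set p1 = False and propagate.
  then p2 is forced to True.
Branch on p4: take p4 = True.
  then p10 is forced to False.
The remaining clauses are satisfied by p6 = True, p7 = False, p8 = False, p9 = True, p11 = True, p12 = True, p13 = True.

p1=False, p2=True, p3=False, p4=True, p5=False, p6=True, p7=False, p8=False, p9=True, p10=False, p11=True, p12=True, p13=True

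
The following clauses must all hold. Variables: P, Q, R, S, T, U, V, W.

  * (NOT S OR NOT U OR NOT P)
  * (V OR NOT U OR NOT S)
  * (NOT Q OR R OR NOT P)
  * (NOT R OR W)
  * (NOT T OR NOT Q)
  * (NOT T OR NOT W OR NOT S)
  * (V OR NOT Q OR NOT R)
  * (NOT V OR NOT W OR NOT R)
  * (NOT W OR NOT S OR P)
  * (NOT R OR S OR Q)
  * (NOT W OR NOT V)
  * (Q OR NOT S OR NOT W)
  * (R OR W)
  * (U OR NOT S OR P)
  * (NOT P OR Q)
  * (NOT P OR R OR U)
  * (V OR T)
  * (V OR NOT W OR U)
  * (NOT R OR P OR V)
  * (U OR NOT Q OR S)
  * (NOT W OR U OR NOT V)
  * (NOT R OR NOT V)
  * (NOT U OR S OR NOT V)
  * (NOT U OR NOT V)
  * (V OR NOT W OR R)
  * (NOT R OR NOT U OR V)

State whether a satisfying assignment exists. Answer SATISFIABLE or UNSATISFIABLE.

V = True:
  propagation gives W=False, R=False; an empty clause results — contradiction.
V = False:
  propagation gives T=True, Q=False, P=False, R=False; an empty clause results — contradiction.
Every branch closes, so no satisfying assignment exists.

UNSATISFIABLE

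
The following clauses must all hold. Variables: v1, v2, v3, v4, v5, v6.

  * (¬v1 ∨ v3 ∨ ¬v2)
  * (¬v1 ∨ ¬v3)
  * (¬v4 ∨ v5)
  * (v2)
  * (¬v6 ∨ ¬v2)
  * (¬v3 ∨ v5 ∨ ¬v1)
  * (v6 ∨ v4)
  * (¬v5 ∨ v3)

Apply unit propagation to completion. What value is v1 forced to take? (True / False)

(v2) is a unit clause: v2 = True.
In (¬v2 ∨ ¬v6), ¬v2 is now false; ¬v6 must hold, so v6 = False.
In (v4 ∨ v6), v6 is now false; v4 must hold, so v4 = True.
(¬v4 ∨ v5): since v4 = True, the clause reduces to (v5). v5 = True.
(v3 ∨ ¬v5): since v5 = True, the clause reduces to (v3). v3 = True.
From (¬v1 ∨ ¬v3) and v3 = True: v1 = False.

False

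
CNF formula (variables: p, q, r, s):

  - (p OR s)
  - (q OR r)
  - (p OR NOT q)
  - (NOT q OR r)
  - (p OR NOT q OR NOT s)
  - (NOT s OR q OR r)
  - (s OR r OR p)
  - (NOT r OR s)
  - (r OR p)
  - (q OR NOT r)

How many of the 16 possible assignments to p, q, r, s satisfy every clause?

1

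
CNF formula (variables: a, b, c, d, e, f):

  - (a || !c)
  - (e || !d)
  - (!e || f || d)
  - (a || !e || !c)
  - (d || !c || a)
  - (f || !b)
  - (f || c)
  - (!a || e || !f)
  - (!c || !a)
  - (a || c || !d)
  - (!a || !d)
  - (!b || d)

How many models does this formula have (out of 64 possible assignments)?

3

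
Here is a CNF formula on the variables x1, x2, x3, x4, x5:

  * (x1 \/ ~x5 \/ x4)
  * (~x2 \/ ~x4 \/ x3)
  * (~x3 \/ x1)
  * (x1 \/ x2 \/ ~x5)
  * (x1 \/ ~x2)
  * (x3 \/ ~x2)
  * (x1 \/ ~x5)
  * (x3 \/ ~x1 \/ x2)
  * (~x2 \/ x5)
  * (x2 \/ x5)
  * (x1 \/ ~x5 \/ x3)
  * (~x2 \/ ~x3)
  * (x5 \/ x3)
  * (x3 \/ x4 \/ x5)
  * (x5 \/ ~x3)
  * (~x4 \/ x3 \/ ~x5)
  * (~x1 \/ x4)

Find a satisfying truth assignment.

x1=T, x2=F, x3=T, x4=T, x5=T

Check each clause:
  1. (~x5 \/ x4 \/ x1) — x1 is true.
  2. (x3 \/ ~x2 \/ ~x4) — x3 is true.
  3. (x1 \/ ~x3) — x1 is true.
  4. (~x5 \/ x2 \/ x1) — x1 is true.
  5. (~x2 \/ x1) — x1 is true.
  6. (x3 \/ ~x2) — x3 is true.
  7. (x1 \/ ~x5) — x1 is true.
  8. (~x1 \/ x3 \/ x2) — x3 is true.
  9. (x5 \/ ~x2) — x5 is true.
  10. (x2 \/ x5) — x5 is true.
  11. (~x5 \/ x1 \/ x3) — x1 is true.
  12. (~x3 \/ ~x2) — ~x2 is true.
  13. (x5 \/ x3) — x3 is true.
  14. (x3 \/ x5 \/ x4) — x3 is true.
  15. (~x3 \/ x5) — x5 is true.
  16. (~x4 \/ x3 \/ ~x5) — x3 is true.
  17. (x4 \/ ~x1) — x4 is true.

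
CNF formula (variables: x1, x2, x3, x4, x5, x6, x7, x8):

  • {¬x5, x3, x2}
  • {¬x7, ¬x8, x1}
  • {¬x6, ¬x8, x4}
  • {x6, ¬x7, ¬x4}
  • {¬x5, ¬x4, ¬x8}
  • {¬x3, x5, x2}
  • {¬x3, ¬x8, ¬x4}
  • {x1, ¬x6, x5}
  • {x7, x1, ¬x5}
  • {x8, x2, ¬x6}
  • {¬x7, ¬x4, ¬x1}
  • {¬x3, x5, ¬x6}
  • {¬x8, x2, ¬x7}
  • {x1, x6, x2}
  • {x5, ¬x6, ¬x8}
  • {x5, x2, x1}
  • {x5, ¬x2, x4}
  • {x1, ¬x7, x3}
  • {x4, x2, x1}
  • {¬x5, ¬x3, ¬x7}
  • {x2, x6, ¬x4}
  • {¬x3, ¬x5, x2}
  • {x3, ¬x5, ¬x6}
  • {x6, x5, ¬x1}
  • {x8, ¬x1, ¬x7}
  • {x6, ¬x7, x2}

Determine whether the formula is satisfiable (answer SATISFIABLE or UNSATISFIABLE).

Try x1 = True.
For the remaining variables, x2 = True, x3 = True, x4 = False, x5 = True, x6 = False, x7 = False, x8 = False works.
Every clause has at least one true literal under this assignment.
So x1 = T, x2 = T, x3 = T, x4 = F, x5 = T, x6 = F, x7 = F, x8 = F is a satisfying assignment.

SATISFIABLE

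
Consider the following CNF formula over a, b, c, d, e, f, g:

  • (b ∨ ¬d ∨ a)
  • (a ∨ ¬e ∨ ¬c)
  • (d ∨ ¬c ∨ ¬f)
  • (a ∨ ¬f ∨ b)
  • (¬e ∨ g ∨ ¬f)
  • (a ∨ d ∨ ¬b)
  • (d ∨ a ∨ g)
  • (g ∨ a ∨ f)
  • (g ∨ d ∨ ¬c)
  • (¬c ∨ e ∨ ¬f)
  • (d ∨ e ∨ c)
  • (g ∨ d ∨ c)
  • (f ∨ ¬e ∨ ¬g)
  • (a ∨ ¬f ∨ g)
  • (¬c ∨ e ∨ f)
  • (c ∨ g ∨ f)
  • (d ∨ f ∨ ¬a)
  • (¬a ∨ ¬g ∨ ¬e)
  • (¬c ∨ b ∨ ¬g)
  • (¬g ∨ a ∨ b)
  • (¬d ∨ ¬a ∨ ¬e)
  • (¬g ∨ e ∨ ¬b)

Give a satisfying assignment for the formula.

a = 1  b = 0  c = 0  d = 1  e = 0  f = 0  g = 1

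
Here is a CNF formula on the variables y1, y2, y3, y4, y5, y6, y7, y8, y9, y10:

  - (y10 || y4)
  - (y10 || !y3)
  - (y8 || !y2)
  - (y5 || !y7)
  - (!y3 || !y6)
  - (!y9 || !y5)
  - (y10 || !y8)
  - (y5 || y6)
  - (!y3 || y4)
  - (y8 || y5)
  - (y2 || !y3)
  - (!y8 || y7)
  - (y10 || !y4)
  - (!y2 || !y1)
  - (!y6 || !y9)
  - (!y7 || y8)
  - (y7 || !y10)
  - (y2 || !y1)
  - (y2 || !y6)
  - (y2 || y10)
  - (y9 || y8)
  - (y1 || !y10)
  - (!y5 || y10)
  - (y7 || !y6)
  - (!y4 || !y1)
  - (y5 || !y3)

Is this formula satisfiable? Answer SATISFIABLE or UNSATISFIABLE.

UNSATISFIABLE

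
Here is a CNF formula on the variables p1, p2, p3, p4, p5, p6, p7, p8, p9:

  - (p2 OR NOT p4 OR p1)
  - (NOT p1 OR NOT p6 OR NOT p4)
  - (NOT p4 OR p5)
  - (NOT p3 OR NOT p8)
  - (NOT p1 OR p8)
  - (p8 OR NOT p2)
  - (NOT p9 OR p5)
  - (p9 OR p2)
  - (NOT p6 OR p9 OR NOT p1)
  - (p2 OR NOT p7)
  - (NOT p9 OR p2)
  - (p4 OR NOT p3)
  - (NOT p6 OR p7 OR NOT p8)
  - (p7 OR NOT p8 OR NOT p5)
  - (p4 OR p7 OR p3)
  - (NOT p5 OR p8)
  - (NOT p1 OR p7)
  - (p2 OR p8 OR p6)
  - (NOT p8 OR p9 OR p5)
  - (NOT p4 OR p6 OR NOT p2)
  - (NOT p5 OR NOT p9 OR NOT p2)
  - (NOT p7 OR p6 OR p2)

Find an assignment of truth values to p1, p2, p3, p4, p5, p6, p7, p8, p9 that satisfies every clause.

p1=F, p2=T, p3=F, p4=T, p5=T, p6=T, p7=T, p8=T, p9=F

Try p1 = False.
Set p2 = True and propagate.
  then p8 is forced to True.
  then p3 is forced to False.
The remaining clauses are satisfied by p4 = True, p5 = True, p6 = True, p7 = True, p9 = False.
Every clause has at least one true literal under this assignment.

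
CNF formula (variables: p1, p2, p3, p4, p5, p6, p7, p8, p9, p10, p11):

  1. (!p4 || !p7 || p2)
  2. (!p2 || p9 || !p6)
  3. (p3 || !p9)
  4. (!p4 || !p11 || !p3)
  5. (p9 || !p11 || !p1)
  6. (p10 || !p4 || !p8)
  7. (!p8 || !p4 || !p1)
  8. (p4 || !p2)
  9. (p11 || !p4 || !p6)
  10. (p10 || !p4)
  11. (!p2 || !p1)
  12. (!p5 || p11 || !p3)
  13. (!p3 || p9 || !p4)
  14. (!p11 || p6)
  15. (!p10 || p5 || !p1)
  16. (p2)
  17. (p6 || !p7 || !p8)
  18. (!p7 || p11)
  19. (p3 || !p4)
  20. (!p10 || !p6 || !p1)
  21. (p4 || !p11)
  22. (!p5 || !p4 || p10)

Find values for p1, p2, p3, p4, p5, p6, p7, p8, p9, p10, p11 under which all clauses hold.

p1=F, p2=T, p3=T, p4=T, p5=F, p6=F, p7=F, p8=F, p9=T, p10=T, p11=F

The clause (p2) is unit: p2 must be True.
(p4) is a unit clause, so p4 = True.
(p10) is a unit clause, so p10 = True.
Unit propagation: (!p1) forces p1 = False.
(p3) is a unit clause, so p3 = True.
The clause (!p11) is unit: p11 must be False.
(!p6) is a unit clause, so p6 = False.
Unit propagation: (!p5) forces p5 = False.
Unit propagation: (p9) forces p9 = True.
The clause (!p7) is unit: p7 must be False.
p8 is now unconstrained; take p8 = False.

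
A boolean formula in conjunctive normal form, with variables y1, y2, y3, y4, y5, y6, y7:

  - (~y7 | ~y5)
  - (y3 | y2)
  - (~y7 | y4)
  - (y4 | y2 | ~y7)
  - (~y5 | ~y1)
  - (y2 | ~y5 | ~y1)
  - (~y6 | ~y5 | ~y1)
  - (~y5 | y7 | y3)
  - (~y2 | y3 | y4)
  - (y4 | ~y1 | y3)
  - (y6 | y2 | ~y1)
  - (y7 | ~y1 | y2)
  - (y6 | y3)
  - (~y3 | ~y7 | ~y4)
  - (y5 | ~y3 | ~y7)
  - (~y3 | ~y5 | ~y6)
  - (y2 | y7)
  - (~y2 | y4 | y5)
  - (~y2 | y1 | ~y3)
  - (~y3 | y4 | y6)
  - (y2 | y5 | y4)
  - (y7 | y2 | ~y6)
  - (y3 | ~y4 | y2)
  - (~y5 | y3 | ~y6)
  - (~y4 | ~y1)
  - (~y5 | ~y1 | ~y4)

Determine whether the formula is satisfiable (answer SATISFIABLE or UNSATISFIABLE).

SATISFIABLE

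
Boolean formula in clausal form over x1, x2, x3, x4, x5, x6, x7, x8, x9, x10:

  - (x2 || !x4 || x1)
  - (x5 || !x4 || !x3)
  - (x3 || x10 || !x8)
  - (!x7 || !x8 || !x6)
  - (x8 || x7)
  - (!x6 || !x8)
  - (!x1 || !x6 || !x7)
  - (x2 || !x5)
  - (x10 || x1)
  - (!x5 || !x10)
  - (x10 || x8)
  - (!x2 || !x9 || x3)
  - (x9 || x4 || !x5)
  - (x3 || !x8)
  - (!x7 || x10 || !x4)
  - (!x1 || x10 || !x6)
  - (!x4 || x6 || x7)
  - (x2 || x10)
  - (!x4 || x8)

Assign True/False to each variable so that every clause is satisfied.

Set x1 = False and propagate.
  then x10 is forced to True.
  then x5 is forced to False.
Try x2 = True.
Branch on x3: take x3 = True.
  then x4 is forced to False.
The remaining clauses are satisfied by x6 = False, x7 = True, x8 = True, x9 = False.
Every clause has at least one true literal under this assignment.

x1 = F, x2 = T, x3 = T, x4 = F, x5 = F, x6 = F, x7 = T, x8 = T, x9 = F, x10 = T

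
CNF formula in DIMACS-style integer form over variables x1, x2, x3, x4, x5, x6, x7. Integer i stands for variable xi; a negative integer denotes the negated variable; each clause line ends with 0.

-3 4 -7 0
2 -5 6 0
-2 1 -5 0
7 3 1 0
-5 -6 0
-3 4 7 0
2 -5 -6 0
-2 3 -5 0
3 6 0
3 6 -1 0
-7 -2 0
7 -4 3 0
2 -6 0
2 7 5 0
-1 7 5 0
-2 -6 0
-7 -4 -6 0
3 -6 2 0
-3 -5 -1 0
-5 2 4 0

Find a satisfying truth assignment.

Branch on x1: take x1 = False.
Try x2 = False.
  then x6 is forced to False.
  then x5 is forced to False.
  then x3 is forced to True.
  then x7 is forced to True.
  then x4 is forced to True.
Check each clause:
  1. (!x3 || !x7 || x4) — x4 is true.
  2. (x6 || !x5 || x2) — !x5 is true.
  3. (x1 || !x5 || !x2) — !x5 is true.
  4. (x1 || x3 || x7) — x3 is true.
  5. (!x5 || !x6) — !x6 is true.
  6. (x4 || x7 || !x3) — x4 is true.
  7. (x2 || !x6 || !x5) — !x6 is true.
  8. (!x5 || x3 || !x2) — x3 is true.
  9. (x6 || x3) — x3 is true.
  10. (x6 || x3 || !x1) — x3 is true.
  11. (!x7 || !x2) — !x2 is true.
  12. (x3 || x7 || !x4) — x3 is true.
  13. (x2 || !x6) — !x6 is true.
  14. (x5 || x2 || x7) — x7 is true.
  15. (x7 || !x1 || x5) — !x1 is true.
  16. (!x6 || !x2) — !x6 is true.
  17. (!x6 || !x7 || !x4) — !x6 is true.
  18. (!x6 || x3 || x2) — !x6 is true.
  19. (!x5 || !x3 || !x1) — !x5 is true.
  20. (!x5 || x2 || x4) — !x5 is true.

x1 = False, x2 = False, x3 = True, x4 = True, x5 = False, x6 = False, x7 = True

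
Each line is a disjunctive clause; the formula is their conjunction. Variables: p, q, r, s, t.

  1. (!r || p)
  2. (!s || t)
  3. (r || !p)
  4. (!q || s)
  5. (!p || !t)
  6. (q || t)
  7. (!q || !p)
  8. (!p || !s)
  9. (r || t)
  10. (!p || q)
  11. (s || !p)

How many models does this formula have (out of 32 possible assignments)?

3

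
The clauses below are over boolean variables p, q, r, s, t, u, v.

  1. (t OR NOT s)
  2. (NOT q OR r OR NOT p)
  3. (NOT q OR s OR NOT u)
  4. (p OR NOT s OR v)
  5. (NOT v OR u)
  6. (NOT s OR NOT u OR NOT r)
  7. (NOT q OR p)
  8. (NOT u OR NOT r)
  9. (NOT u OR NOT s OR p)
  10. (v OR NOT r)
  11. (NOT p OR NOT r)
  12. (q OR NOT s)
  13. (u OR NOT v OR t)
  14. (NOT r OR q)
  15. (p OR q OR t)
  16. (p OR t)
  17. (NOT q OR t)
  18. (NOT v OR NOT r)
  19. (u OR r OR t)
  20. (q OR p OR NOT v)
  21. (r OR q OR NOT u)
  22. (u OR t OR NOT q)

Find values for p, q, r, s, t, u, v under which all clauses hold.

p=0, q=0, r=0, s=0, t=1, u=0, v=0

t occurs only positively in the remaining clauses — set t = True.
Set p = False and propagate.
  then q is forced to False.
  then s is forced to False.
  then r is forced to False.
  then v is forced to False.
  then u is forced to False.
Every clause has at least one true literal under this assignment.
Check each clause:
  1. (t OR NOT s) — NOT s is true.
  2. (NOT p OR NOT q OR r) — NOT p is true.
  3. (s OR NOT u OR NOT q) — NOT u is true.
  4. (NOT s OR p OR v) — NOT s is true.
  5. (NOT v OR u) — NOT v is true.
  6. (NOT u OR NOT r OR NOT s) — NOT u is true.
  7. (NOT q OR p) — NOT q is true.
  8. (NOT r OR NOT u) — NOT u is true.
  9. (NOT s OR p OR NOT u) — NOT u is true.
  10. (NOT r OR v) — NOT r is true.
  11. (NOT p OR NOT r) — NOT r is true.
  12. (NOT s OR q) — NOT s is true.
  13. (u OR t OR NOT v) — NOT v is true.
  14. (NOT r OR q) — NOT r is true.
  15. (q OR p OR t) — t is true.
  16. (p OR t) — t is true.
  17. (t OR NOT q) — t is true.
  18. (NOT v OR NOT r) — NOT v is true.
  19. (u OR r OR t) — t is true.
  20. (p OR NOT v OR q) — NOT v is true.
  21. (NOT u OR r OR q) — NOT u is true.
  22. (t OR u OR NOT q) — t is true.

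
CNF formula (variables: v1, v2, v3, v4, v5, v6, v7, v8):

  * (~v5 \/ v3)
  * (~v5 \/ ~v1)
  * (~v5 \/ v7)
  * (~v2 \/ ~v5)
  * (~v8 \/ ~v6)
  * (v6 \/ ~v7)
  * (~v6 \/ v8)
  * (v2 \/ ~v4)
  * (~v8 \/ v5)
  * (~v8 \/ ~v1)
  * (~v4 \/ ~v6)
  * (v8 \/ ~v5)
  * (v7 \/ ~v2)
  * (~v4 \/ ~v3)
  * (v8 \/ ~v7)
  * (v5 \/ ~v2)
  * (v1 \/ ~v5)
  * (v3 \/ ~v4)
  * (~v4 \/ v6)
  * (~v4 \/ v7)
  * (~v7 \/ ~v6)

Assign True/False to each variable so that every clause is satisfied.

v1=False  v2=False  v3=False  v4=False  v5=False  v6=False  v7=False  v8=False

Pure literal: v4 appears only negated; assign v4 = False.
Set v1 = False and propagate.
  then v5 is forced to False.
  then v8 is forced to False.
  then v6 is forced to False.
  then v7 is forced to False.
  then v2 is forced to False.
v3 is now unconstrained; take v3 = False.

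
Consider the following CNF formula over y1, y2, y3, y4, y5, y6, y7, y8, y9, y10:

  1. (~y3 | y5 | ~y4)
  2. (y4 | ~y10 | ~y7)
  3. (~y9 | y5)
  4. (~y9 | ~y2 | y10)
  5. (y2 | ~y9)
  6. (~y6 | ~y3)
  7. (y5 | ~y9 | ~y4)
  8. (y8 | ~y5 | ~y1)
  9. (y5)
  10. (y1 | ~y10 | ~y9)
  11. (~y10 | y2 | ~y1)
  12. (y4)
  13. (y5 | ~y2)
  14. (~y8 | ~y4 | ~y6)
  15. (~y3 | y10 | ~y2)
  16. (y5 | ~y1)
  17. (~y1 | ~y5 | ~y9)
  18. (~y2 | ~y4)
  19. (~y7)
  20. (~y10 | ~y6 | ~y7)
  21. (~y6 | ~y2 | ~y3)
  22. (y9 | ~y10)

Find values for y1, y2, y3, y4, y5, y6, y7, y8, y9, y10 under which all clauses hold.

The clause (y5) is unit: y5 must be True.
Unit propagation: (y4) forces y4 = True.
Unit propagation: (~y2) forces y2 = False.
Unit propagation: (~y9) forces y9 = False.
Unit propagation: (~y7) forces y7 = False.
(~y10) is a unit clause, so y10 = False.
y6 occurs only negated in the remaining clauses — set y6 = False.
Branch on y1: take y1 = True.
  then y8 is forced to True.
y3 is now unconstrained; take y3 = True.
Every clause has at least one true literal under this assignment.

y1=1, y2=0, y3=1, y4=1, y5=1, y6=0, y7=0, y8=1, y9=0, y10=0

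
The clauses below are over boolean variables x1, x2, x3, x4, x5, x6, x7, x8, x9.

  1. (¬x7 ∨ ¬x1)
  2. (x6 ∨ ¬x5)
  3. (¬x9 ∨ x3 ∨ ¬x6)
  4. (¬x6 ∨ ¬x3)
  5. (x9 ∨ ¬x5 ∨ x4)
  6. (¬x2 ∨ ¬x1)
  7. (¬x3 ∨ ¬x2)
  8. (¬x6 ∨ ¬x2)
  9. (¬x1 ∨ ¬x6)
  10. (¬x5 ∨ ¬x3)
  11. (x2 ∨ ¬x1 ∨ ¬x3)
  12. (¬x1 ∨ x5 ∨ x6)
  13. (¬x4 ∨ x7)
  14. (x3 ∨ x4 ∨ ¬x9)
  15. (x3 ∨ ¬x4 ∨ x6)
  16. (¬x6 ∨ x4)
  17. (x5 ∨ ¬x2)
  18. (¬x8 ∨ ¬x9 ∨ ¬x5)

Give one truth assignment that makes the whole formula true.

x1=F, x2=F, x3=F, x4=F, x5=F, x6=F, x7=F, x8=T, x9=F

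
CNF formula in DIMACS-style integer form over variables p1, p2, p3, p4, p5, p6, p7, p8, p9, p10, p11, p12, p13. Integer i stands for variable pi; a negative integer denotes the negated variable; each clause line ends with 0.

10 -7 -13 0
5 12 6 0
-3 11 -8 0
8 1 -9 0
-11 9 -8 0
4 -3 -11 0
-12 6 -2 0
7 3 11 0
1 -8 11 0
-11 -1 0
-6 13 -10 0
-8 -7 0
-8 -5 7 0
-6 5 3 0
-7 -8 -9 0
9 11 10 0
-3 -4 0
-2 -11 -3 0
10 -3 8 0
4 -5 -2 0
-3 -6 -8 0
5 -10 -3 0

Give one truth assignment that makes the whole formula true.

p1 = 0, p2 = 0, p3 = 1, p4 = 0, p5 = 1, p6 = 1, p7 = 1, p8 = 0, p9 = 0, p10 = 1, p11 = 0, p12 = 1, p13 = 1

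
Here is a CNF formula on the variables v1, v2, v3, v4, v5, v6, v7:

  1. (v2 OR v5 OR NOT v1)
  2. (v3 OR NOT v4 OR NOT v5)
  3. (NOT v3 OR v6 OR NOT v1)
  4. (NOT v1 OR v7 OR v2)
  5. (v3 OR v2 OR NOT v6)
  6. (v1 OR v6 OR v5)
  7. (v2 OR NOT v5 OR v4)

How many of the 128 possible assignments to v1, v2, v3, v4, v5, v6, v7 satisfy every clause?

49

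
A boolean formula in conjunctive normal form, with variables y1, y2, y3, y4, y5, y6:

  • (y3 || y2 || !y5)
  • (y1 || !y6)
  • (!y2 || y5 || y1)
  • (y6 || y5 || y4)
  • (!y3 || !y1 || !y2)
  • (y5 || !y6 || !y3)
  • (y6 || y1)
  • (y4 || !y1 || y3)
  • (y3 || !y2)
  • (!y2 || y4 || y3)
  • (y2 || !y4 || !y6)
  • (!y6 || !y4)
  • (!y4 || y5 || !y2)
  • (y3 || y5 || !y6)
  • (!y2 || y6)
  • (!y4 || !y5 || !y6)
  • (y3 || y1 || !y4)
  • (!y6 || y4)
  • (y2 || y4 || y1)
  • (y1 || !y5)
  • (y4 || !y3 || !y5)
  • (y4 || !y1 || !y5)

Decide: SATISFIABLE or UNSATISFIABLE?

Set y1 = True and propagate.
For the remaining variables, y2 = False, y3 = True, y4 = True, y5 = False, y6 = False works.
So y1 = T, y2 = F, y3 = T, y4 = T, y5 = F, y6 = F is a satisfying assignment.

SATISFIABLE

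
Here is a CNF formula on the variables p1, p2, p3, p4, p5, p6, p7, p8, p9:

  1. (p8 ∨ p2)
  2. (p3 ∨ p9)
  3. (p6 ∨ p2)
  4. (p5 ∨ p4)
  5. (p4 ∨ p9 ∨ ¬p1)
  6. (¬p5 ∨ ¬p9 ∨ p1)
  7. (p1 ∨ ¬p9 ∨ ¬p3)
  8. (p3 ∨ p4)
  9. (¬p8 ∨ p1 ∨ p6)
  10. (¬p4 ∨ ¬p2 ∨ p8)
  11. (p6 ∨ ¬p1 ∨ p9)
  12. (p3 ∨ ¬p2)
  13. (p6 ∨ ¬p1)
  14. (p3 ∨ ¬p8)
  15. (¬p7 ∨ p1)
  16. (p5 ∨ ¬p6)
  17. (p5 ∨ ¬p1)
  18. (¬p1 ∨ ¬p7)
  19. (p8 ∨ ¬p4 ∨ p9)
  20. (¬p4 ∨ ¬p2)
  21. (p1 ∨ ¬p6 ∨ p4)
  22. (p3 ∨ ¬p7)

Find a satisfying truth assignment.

p1 = F, p2 = F, p3 = T, p4 = T, p5 = T, p6 = T, p7 = F, p8 = T, p9 = F

Pure literal: p7 appears only negated; assign p7 = False.
Try p1 = False.
The remaining clauses are satisfied by p2 = False, p3 = True, p4 = True, p5 = True, p6 = True, p8 = True, p9 = False.
Every clause has at least one true literal under this assignment.
Check each clause:
  1. (p2 ∨ p8) — p8 is true.
  2. (p9 ∨ p3) — p3 is true.
  3. (p6 ∨ p2) — p6 is true.
  4. (p5 ∨ p4) — p4 is true.
  5. (p4 ∨ ¬p1 ∨ p9) — p4 is true.
  6. (¬p5 ∨ p1 ∨ ¬p9) — ¬p9 is true.
  7. (p1 ∨ ¬p9 ∨ ¬p3) — ¬p9 is true.
  8. (p3 ∨ p4) — p3 is true.
  9. (p1 ∨ ¬p8 ∨ p6) — p6 is true.
  10. (¬p4 ∨ p8 ∨ ¬p2) — p8 is true.
  11. (p9 ∨ p6 ∨ ¬p1) — p6 is true.
  12. (p3 ∨ ¬p2) — p3 is true.
  13. (p6 ∨ ¬p1) — p6 is true.
  14. (p3 ∨ ¬p8) — p3 is true.
  15. (¬p7 ∨ p1) — ¬p7 is true.
  16. (¬p6 ∨ p5) — p5 is true.
  17. (¬p1 ∨ p5) — p5 is true.
  18. (¬p1 ∨ ¬p7) — ¬p7 is true.
  19. (p8 ∨ ¬p4 ∨ p9) — p8 is true.
  20. (¬p4 ∨ ¬p2) — ¬p2 is true.
  21. (p4 ∨ ¬p6 ∨ p1) — p4 is true.
  22. (p3 ∨ ¬p7) — ¬p7 is true.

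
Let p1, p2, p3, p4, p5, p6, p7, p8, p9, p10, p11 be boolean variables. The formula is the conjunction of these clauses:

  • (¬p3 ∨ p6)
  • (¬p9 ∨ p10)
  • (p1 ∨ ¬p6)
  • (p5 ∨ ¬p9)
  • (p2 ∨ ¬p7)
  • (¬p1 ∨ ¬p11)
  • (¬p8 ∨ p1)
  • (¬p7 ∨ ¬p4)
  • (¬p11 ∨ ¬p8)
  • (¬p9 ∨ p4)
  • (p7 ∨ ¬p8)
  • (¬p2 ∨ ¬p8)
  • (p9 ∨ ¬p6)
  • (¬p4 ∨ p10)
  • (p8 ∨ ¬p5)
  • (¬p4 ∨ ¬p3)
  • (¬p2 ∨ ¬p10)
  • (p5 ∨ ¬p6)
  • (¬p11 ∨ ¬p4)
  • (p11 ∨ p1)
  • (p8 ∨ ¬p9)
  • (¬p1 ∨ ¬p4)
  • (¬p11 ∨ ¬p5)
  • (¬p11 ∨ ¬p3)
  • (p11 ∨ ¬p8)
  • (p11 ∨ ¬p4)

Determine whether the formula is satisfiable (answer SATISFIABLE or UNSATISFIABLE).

SATISFIABLE

p3 occurs only negated in the remaining clauses — set p3 = False.
Try p1 = True.
  then p11 is forced to False.
  then p4 is forced to False.
  then p9 is forced to False.
  then p6 is forced to False.
  then p8 is forced to False.
  then p5 is forced to False.
Set p2 = True and propagate.
  then p10 is forced to False.
p7 is now unconstrained; take p7 = True.
Every clause has at least one true literal under this assignment.
So p1=1, p2=1, p3=0, p4=0, p5=0, p6=0, p7=1, p8=0, p9=0, p10=0, p11=0 is a satisfying assignment.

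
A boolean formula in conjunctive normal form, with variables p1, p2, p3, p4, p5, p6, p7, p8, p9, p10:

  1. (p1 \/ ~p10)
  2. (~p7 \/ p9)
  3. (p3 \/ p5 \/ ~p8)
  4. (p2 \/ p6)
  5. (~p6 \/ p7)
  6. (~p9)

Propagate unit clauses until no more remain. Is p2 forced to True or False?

(~p9) is a unit clause: p9 = False.
From (~p7 \/ p9) and p9 = False: p7 = False.
In (~p6 \/ p7), p7 is now false; ~p6 must hold, so p6 = False.
From (p6 \/ p2) and p6 = False: p2 = True.

True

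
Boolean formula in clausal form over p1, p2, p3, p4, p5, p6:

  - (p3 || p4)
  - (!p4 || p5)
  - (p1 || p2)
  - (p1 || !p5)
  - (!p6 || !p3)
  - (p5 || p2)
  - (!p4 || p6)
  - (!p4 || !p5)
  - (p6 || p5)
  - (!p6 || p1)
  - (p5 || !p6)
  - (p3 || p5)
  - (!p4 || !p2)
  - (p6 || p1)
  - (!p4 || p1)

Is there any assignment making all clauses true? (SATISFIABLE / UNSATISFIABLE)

p1 occurs only positively in the remaining clauses — set p1 = True.
Try p2 = False.
  then p5 is forced to True.
  then p4 is forced to False.
  then p3 is forced to True.
  then p6 is forced to False.
Every clause has at least one true literal under this assignment.
So p1=True, p2=False, p3=True, p4=False, p5=True, p6=False is a satisfying assignment.

SATISFIABLE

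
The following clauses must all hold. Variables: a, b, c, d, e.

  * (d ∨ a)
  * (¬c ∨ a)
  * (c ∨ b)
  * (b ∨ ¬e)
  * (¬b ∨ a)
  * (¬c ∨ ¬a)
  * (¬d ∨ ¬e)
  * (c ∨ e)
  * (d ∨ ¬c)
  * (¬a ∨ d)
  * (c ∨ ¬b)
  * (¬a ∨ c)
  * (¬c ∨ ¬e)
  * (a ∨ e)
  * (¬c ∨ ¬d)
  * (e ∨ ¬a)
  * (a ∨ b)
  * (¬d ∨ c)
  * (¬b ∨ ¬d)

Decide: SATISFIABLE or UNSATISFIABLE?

UNSATISFIABLE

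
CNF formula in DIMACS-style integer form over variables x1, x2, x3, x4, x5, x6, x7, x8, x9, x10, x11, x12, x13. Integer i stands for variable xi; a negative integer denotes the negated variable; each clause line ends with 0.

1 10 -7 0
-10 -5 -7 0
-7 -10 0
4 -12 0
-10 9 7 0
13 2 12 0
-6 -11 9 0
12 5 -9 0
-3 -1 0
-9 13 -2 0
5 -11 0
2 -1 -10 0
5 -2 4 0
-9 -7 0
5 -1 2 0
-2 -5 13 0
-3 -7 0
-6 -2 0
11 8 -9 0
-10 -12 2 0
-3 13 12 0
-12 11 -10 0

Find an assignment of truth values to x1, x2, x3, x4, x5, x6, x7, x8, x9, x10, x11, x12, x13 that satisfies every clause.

Pure literal: x3 appears only negated; assign x3 = False.
Pure literal: x4 appears only positively; assign x4 = True.
Try x1 = False.
Branch on x2: take x2 = False.
The remaining clauses are satisfied by x5 = True, x6 = True, x7 = False, x8 = True, x9 = True, x10 = True, x11 = False, x12 = False, x13 = True.

x1=F, x2=F, x3=F, x4=T, x5=T, x6=T, x7=F, x8=T, x9=T, x10=T, x11=F, x12=F, x13=T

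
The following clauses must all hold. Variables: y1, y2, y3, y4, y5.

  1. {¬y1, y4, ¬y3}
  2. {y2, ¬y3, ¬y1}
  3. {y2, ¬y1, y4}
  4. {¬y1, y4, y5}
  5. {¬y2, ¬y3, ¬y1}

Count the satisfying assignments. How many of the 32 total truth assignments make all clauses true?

21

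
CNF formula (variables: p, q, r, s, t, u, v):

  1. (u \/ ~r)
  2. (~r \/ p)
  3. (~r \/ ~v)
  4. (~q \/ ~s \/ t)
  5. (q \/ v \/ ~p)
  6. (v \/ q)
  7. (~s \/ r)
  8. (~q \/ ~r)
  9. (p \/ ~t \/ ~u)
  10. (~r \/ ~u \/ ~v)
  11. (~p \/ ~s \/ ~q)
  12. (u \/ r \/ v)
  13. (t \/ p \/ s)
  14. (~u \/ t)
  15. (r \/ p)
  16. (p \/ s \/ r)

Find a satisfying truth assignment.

Set p = True and propagate.
Try q = True.
  then r is forced to False.
  then s is forced to False.
Branch on t: take t = False.
  then u is forced to False.
  then v is forced to True.

p=T, q=T, r=F, s=F, t=F, u=F, v=T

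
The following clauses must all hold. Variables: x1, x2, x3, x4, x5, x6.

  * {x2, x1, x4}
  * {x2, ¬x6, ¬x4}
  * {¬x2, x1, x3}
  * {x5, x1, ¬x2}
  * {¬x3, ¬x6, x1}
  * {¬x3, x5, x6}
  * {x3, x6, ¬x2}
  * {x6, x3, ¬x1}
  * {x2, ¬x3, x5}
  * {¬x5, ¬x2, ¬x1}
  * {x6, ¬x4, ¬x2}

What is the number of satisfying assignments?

13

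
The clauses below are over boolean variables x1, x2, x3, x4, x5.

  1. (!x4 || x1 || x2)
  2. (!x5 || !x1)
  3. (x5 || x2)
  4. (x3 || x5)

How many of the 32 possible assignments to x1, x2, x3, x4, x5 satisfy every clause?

10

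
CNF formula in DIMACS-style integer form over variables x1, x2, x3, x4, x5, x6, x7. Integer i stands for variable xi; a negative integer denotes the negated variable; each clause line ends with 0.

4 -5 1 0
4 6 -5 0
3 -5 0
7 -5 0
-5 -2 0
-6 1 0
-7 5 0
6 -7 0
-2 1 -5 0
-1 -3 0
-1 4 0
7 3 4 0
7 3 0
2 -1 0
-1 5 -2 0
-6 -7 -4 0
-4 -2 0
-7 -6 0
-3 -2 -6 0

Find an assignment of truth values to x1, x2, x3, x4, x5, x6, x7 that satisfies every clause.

Branch on x1: take x1 = False.
  then x6 is forced to False.
  then x7 is forced to False.
  then x5 is forced to False.
  then x3 is forced to True.
The remaining clauses are satisfied by x2 = False, x4 = True.

x1 = F, x2 = F, x3 = T, x4 = T, x5 = F, x6 = F, x7 = F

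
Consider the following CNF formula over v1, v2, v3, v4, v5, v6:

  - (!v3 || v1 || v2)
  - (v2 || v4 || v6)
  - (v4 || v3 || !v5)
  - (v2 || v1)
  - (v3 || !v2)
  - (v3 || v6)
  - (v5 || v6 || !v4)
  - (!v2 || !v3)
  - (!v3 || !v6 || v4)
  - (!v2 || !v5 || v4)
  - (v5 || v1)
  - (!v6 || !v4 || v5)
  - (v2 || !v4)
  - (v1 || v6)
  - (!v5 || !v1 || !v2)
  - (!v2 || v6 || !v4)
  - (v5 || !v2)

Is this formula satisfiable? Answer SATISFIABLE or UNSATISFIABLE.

Try v1 = True.
Try v2 = False.
  then v4 is forced to False.
  then v6 is forced to True.
  then v3 is forced to False.
  then v5 is forced to False.
Every clause has at least one true literal under this assignment.
So v1 = T, v2 = F, v3 = F, v4 = F, v5 = F, v6 = T is a satisfying assignment.

SATISFIABLE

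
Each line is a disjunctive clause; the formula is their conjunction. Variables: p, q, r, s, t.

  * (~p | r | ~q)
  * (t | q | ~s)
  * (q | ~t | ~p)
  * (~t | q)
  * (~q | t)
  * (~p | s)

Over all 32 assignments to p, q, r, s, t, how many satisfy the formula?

The models are:
  p=F q=F r=F s=F t=F
  p=F q=F r=T s=F t=F
  p=F q=T r=F s=F t=T
  p=F q=T r=F s=T t=T
  p=F q=T r=T s=F t=T
  p=F q=T r=T s=T t=T
  p=T q=T r=T s=T t=T
That's 7 in total.

7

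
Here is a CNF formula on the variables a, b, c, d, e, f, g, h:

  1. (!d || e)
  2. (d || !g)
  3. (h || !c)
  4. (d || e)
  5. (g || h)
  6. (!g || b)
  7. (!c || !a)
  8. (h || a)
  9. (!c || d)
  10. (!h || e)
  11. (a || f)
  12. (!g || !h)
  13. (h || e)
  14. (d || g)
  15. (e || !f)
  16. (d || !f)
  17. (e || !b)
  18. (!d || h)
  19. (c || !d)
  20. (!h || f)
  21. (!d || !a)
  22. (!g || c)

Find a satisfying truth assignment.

a=0, b=1, c=1, d=1, e=1, f=1, g=0, h=1

Pure literal: e appears only positively; assign e = True.
Try a = False.
  then h is forced to True.
  then f is forced to True.
  then g is forced to False.
  then d is forced to True.
  then c is forced to True.
b is now unconstrained; take b = True.
Check each clause:
  1. (!d || e) — e is true.
  2. (!g || d) — !g is true.
  3. (!c || h) — h is true.
  4. (e || d) — d is true.
  5. (h || g) — h is true.
  6. (b || !g) — !g is true.
  7. (!c || !a) — !a is true.
  8. (a || h) — h is true.
  9. (!c || d) — d is true.
  10. (!h || e) — e is true.
  11. (a || f) — f is true.
  12. (!h || !g) — !g is true.
  13. (e || h) — h is true.
  14. (d || g) — d is true.
  15. (!f || e) — e is true.
  16. (d || !f) — d is true.
  17. (e || !b) — e is true.
  18. (!d || h) — h is true.
  19. (!d || c) — c is true.
  20. (f || !h) — f is true.
  21. (!d || !a) — !a is true.
  22. (c || !g) — !g is true.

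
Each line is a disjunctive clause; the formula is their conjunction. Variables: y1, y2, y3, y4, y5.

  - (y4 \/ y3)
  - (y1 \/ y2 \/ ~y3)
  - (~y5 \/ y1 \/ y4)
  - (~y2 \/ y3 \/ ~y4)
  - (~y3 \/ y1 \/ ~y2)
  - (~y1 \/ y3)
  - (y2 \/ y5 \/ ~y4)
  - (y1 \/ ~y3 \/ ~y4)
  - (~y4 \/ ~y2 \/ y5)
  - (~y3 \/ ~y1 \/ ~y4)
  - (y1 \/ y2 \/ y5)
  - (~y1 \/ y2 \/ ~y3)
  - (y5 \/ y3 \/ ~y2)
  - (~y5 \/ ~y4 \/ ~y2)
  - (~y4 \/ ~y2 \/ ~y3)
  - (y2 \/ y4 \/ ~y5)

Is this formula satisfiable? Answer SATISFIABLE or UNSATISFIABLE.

Set y1 = True and propagate.
  then y3 is forced to True.
  then y4 is forced to False.
  then y2 is forced to True.
y5 is now unconstrained; take y5 = False.
So y1=True  y2=True  y3=True  y4=False  y5=False is a satisfying assignment.

SATISFIABLE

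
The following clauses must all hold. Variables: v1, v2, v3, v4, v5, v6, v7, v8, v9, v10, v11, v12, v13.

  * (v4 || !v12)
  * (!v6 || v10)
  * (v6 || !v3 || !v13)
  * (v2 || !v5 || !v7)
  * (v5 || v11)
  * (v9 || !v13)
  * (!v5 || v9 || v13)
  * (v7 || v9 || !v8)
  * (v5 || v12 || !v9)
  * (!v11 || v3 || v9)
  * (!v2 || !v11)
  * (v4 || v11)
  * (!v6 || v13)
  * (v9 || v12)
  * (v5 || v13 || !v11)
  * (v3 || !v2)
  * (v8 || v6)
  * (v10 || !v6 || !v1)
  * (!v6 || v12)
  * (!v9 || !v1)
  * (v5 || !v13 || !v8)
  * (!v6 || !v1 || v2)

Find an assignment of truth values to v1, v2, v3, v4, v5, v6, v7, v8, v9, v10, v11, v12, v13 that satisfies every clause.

Pure literal: v1 appears only negated; assign v1 = False.
v4 occurs only positively in the remaining clauses — set v4 = True.
Branch on v2: take v2 = False.
For the remaining variables, v3 = True, v5 = True, v6 = False, v7 = False, v8 = True, v9 = True, v10 = True, v11 = False, v12 = True, v13 = False works.
Every clause has at least one true literal under this assignment.

v1=F, v2=F, v3=T, v4=T, v5=T, v6=F, v7=F, v8=T, v9=T, v10=T, v11=F, v12=T, v13=F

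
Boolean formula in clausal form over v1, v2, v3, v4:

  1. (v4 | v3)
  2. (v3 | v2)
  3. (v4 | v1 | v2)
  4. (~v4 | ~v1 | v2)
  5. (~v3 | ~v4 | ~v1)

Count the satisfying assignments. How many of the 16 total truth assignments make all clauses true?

7

Case analysis on v4 and v1:
  v4=1, v1=1: remaining (v2,v3) ∈ {(1,0)} — 1.
  v4=1, v1=0: remaining (v2,v3) ∈ {(0,1); (1,0); (1,1)} — 3.
  v4=0, v1=1: remaining (v2,v3) ∈ {(0,1); (1,1)} — 2.
  v4=0, v1=0: remaining (v2,v3) ∈ {(1,1)} — 1.
Total: 1 + 3 + 2 + 1 = 7.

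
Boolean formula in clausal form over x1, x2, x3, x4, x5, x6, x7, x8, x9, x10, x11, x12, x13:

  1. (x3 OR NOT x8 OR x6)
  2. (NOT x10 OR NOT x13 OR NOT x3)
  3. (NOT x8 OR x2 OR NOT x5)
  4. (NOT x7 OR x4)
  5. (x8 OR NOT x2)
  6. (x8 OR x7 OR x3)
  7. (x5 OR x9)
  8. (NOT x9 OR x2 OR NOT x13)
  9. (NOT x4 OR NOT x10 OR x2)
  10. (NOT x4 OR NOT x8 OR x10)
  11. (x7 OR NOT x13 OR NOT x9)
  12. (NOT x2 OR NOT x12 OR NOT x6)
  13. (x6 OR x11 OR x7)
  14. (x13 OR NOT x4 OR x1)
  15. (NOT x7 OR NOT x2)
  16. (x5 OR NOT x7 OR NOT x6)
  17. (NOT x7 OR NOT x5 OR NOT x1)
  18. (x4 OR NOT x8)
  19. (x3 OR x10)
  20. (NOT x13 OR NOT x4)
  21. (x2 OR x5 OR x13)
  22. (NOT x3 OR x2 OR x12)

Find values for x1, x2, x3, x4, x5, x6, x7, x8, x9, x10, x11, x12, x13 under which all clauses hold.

x1 = F  x2 = F  x3 = T  x4 = F  x5 = T  x6 = T  x7 = F  x8 = F  x9 = F  x10 = F  x11 = T  x12 = T  x13 = F

Check each clause:
  1. (x3 OR x6 OR NOT x8) — NOT x8 is true.
  2. (NOT x10 OR NOT x13 OR NOT x3) — NOT x13 is true.
  3. (NOT x5 OR x2 OR NOT x8) — NOT x8 is true.
  4. (x4 OR NOT x7) — NOT x7 is true.
  5. (x8 OR NOT x2) — NOT x2 is true.
  6. (x8 OR x7 OR x3) — x3 is true.
  7. (x9 OR x5) — x5 is true.
  8. (x2 OR NOT x9 OR NOT x13) — NOT x13 is true.
  9. (NOT x10 OR NOT x4 OR x2) — NOT x4 is true.
  10. (NOT x8 OR x10 OR NOT x4) — NOT x8 is true.
  11. (NOT x9 OR NOT x13 OR x7) — NOT x13 is true.
  12. (NOT x6 OR NOT x12 OR NOT x2) — NOT x2 is true.
  13. (x6 OR x11 OR x7) — x11 is true.
  14. (x13 OR x1 OR NOT x4) — NOT x4 is true.
  15. (NOT x7 OR NOT x2) — NOT x7 is true.
  16. (x5 OR NOT x7 OR NOT x6) — NOT x7 is true.
  17. (NOT x1 OR NOT x5 OR NOT x7) — NOT x7 is true.
  18. (NOT x8 OR x4) — NOT x8 is true.
  19. (x3 OR x10) — x3 is true.
  20. (NOT x13 OR NOT x4) — NOT x13 is true.
  21. (x5 OR x13 OR x2) — x5 is true.
  22. (NOT x3 OR x12 OR x2) — x12 is true.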